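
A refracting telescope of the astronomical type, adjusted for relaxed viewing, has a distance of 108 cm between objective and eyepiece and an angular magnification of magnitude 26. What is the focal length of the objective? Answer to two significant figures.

In normal adjustment the tube length equals f_obj + f_eye and |M| = f_obj/f_eye.
So f_obj = 26 f_eye and 26 f_eye + f_eye = 108 cm, giving f_eye = 108/27 = 4.000 cm and f_obj = 104.000 cm.

100 cm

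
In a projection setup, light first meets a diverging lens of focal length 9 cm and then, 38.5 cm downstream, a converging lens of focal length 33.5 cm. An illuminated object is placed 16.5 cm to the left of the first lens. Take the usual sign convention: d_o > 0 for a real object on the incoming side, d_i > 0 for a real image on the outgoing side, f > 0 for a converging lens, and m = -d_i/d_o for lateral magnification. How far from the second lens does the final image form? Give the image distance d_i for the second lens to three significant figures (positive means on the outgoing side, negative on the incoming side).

Applying the thin-lens equation to the first lens, 1/(-9) = 1/16.5 + 1/d_i1, which gives d_i1 = -5.824 cm.
With d_i1 < 0 the first image is virtual and lies on the object side; the object distance for lens 2 is d_o2 = 38.5 - (-5.824) = 44.324 cm.
Applying the thin-lens equation again with f_2 = 33.5 cm and d_o2 = 44.324 cm gives d_i2 = 137.186 cm.

137 cm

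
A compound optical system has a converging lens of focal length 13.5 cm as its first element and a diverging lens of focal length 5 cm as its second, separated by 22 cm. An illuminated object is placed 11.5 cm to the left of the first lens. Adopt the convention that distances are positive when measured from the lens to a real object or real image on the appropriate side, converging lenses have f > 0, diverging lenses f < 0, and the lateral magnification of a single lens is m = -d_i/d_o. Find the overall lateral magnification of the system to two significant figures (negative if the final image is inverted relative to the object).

0.32

Lens 1: 1/d_i1 = 1/f_1 - 1/d_o1 = 1/13.5 - 1/11.5 = -0.01288 cm^-1, so d_i1 = -77.625 cm.
m_1 = -(-77.625)/11.5 = 6.7500.
With d_i1 < 0 the first image is virtual and lies on the object side; the object distance for lens 2 is d_o2 = 22 - (-77.625) = 99.625 cm.
Lens 2: 1/d_i2 = 1/f_2 - 1/d_o2 = 1/(-5) - 1/(99.625) = -0.21004 cm^-1, so d_i2 = -4.761 cm.
m_2 = -(-4.761)/(99.625) = 0.0478.
Overall magnification: m = m_1 m_2 = 0.3226.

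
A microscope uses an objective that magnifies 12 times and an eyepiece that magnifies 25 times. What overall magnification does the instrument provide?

The overall magnification of a compound microscope is the product of the objective and eyepiece magnifications:
M = M_obj x M_eye = 12 x 25 = 300.

300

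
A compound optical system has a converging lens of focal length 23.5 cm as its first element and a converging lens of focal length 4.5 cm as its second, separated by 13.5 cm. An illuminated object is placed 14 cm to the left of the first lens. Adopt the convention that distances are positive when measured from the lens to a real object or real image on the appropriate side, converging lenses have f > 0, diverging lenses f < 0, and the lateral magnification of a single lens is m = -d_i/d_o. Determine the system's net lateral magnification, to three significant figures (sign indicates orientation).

-0.255

Applying the thin-lens equation to the first lens, 1/23.5 = 1/14 + 1/d_i1, which gives d_i1 = -34.632 cm.
Its lateral magnification is m_1 = -d_i1/d_o1 = -(-34.632)/14 = 2.4737.
The intermediate image is virtual, 34.632 cm to the left of lens 1, so d_o2 = L - d_i1 = 13.5 - (-34.632) = 48.132 cm.
Applying the thin-lens equation again with f_2 = 4.5 cm and d_o2 = 48.132 cm gives d_i2 = 4.964 cm.
m_2 = -(4.964)/(48.132) = -0.1031.
The system's lateral magnification is m_1 m_2 = (2.4737)(-0.1031) = -0.2551.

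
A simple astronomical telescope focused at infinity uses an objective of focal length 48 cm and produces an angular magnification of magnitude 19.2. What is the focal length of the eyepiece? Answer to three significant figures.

2.50 cm

|M| = f_obj/f_eye, so f_eye = f_obj/|M| = 48/19.2 = 2.500 cm.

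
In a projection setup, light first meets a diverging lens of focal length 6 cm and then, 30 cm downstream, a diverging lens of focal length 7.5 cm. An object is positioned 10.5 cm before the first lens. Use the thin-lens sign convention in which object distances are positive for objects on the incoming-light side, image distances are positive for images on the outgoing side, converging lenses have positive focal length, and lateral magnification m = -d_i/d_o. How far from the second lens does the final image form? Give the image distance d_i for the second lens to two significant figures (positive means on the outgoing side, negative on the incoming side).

First lens: d_i1 = 1/(1/(-6) - 1/10.5) = -3.818 cm.
The intermediate image is virtual, 3.818 cm to the left of lens 1, so d_o2 = L - d_i1 = 30 - (-3.818) = 33.818 cm.
Second lens: d_i2 = 1/(1/(-7.5) - 1/(33.818)) = -6.139 cm.

-6.1 cm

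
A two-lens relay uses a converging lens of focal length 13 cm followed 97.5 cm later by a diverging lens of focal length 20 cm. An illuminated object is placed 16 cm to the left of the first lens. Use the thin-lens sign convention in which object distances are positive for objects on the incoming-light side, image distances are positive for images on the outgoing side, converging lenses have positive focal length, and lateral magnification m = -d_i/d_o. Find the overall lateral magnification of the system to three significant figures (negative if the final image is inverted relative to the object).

-1.80

Applying the thin-lens equation to the first lens, 1/13 = 1/16 + 1/d_i1, which gives d_i1 = 69.333 cm.
Its lateral magnification is m_1 = -d_i1/d_o1 = -(69.333)/16 = -4.3333.
Object distance for lens 2: d_o2 = 97.5 - 69.333 = 28.167 cm.
Applying the thin-lens equation again with f_2 = -20 cm and d_o2 = 28.167 cm gives d_i2 = -11.696 cm.
m_2 = -(-11.696)/(28.167) = 0.4152.
Total m = m_1 x m_2 = (-4.3333)(0.4152) = -1.7993.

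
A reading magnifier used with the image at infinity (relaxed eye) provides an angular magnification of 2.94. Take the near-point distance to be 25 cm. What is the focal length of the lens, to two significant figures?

For the image at infinity, M = D/f.
f = D/M = 25/2.94 = 8.503 cm.

8.5 cm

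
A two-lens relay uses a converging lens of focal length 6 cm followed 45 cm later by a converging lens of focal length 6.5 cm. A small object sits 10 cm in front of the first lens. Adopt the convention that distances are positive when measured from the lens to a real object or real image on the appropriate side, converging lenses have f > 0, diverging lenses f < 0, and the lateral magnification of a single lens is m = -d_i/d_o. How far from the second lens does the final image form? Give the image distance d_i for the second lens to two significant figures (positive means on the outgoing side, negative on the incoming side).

Applying the thin-lens equation to the first lens, 1/6 = 1/10 + 1/d_i1, which gives d_i1 = 15.000 cm.
The intermediate image is 15.000 cm to the right of lens 1, so d_o2 = L - d_i1 = 45 - 15.000 = 30.000 cm.
Applying the thin-lens equation again with f_2 = 6.5 cm and d_o2 = 30.000 cm gives d_i2 = 8.298 cm.

8.3 cm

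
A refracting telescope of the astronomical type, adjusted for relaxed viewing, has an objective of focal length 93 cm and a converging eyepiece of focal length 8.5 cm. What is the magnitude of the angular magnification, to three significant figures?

|M| = f_obj/|f_eye| = 93/8.5 = 10.941.

10.9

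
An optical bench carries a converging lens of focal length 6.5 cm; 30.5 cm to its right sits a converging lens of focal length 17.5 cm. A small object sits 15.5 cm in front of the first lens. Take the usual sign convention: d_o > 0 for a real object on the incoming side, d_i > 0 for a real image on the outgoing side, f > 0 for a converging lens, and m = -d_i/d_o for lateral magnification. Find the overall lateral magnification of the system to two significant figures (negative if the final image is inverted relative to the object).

Lens 1: 1/d_i1 = 1/f_1 - 1/d_o1 = 1/6.5 - 1/15.5 = 0.08933 cm^-1, so d_i1 = 11.194 cm.
m_1 = -(11.194)/15.5 = -0.7222.
Object distance for lens 2: d_o2 = 30.5 - 11.194 = 19.306 cm.
Lens 2: 1/d_i2 = 1/f_2 - 1/d_o2 = 1/17.5 - 1/(19.306) = 0.00534 cm^-1, so d_i2 = 187.115 cm.
m_2 = -(187.115)/(19.306) = -9.6923.
Overall magnification: m = m_1 m_2 = 7.0000.

7.0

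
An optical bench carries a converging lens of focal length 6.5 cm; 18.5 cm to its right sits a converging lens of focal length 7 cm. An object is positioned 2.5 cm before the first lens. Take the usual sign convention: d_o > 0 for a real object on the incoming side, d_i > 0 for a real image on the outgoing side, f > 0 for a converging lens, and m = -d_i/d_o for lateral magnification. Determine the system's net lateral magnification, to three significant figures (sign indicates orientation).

First lens: d_i1 = 1/(1/6.5 - 1/2.5) = -4.062 cm.
m_1 = -(-4.062)/2.5 = 1.6250.
The intermediate image is virtual, 4.062 cm to the left of lens 1, so d_o2 = L - d_i1 = 18.5 - (-4.062) = 22.562 cm.
Second lens: d_i2 = 1/(1/7 - 1/(22.562)) = 10.149 cm.
m_2 = -(10.149)/(22.562) = -0.4498.
Overall magnification: m = m_1 m_2 = -0.7309.

-0.731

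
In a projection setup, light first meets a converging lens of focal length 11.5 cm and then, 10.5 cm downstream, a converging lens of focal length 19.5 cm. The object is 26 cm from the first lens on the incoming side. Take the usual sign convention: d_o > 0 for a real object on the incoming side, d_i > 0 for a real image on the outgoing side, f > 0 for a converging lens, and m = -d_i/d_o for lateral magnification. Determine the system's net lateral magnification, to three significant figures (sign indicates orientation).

-0.522

Applying the thin-lens equation to the first lens, 1/11.5 = 1/26 + 1/d_i1, which gives d_i1 = 20.621 cm.
Its lateral magnification is m_1 = -d_i1/d_o1 = -(20.621)/26 = -0.7931.
Since 20.621 cm > 10.5 cm, the first image lies past the second lens and serves as a virtual object: d_o2 = L - d_i1 = -10.121 cm.
Applying the thin-lens equation again with f_2 = 19.5 cm and d_o2 = -10.121 cm gives d_i2 = 6.663 cm.
m_2 = -(6.663)/(-10.121) = 0.6583.
Total m = m_1 x m_2 = (-0.7931)(0.6583) = -0.5221.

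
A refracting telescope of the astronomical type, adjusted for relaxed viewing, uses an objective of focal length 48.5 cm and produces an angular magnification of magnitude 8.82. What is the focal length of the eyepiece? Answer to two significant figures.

5.5 cm

|M| = f_obj/f_eye, so f_eye = f_obj/|M| = 48.5/8.82 = 5.499 cm.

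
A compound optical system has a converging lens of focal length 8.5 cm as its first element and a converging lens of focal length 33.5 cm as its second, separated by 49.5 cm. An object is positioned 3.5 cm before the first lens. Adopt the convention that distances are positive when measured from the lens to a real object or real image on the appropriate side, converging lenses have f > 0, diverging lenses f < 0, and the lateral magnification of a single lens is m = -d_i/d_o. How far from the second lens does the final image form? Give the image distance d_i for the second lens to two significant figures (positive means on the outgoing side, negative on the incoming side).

First lens: d_i1 = 1/(1/8.5 - 1/3.5) = -5.950 cm.
With d_i1 < 0 the first image is virtual and lies on the object side; the object distance for lens 2 is d_o2 = 49.5 - (-5.950) = 55.450 cm.
Second lens: d_i2 = 1/(1/33.5 - 1/(55.450)) = 84.628 cm.

85 cm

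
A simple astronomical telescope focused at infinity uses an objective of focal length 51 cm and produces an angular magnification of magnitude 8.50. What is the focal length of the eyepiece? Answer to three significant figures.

6.00 cm

|M| = f_obj/f_eye, so f_eye = f_obj/|M| = 51/8.5 = 6.000 cm.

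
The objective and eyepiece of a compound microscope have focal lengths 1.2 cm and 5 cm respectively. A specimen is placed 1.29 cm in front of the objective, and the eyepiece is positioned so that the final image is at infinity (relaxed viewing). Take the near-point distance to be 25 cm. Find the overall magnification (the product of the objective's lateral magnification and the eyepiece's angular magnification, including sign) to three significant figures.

Objective: 1/d_i = 1/f_obj - 1/d_o = 1/1.2 - 1/1.29 = 0.05814 cm^-1, so d_i = 17.200 cm.
m_obj = -d_i/d_o = -17.200/1.29 = -13.333.
Eyepiece angular magnification (image at infinity): M_eye = D/f_e = 25/5 = 5.000.
Overall M = m_obj x M_eye = (-13.333)(5.000) = -66.67.

-66.7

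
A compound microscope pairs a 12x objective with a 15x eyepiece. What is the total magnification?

The overall magnification of a compound microscope is the product of the objective and eyepiece magnifications:
M = M_obj x M_eye = 12 x 15 = 180.

180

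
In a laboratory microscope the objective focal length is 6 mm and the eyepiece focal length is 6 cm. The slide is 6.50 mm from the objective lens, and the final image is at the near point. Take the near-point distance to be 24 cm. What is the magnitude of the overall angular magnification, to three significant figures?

Convert to cm: f_obj = 6 mm = 0.6 cm; d_o = 6.50 mm = 0.65 cm.
Objective: 1/d_i = 1/f_obj - 1/d_o = 1/0.6 - 1/0.65 = 0.12821 cm^-1, so d_i = 7.800 cm.
m_obj = -d_i/d_o = -7.800/0.65 = -12.000.
Eyepiece angular magnification (image at near point): M_eye = 1 + D/f_e = 1 + 24/6 = 5.000.
Overall M = m_obj x M_eye = (-12.000)(5.000) = -60.00.
|M| = 60.00.

60.0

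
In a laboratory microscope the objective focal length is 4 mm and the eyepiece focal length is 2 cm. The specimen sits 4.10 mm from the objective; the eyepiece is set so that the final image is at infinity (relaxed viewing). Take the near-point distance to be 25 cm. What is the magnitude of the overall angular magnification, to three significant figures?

500

Convert to cm: f_obj = 4 mm = 0.4 cm; d_o = 4.10 mm = 0.41 cm.
Objective: 1/d_i = 1/f_obj - 1/d_o = 1/0.4 - 1/0.41 = 0.06098 cm^-1, so d_i = 16.400 cm.
m_obj = -d_i/d_o = -16.400/0.41 = -40.000.
Eyepiece angular magnification (image at infinity): M_eye = D/f_e = 25/2 = 12.500.
Overall M = m_obj x M_eye = (-40.000)(12.500) = -500.00.
|M| = 500.00.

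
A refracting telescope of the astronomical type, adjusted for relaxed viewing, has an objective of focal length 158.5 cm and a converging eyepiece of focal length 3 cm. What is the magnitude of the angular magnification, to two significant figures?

|M| = f_obj/|f_eye| = 158.5/3 = 52.833.

53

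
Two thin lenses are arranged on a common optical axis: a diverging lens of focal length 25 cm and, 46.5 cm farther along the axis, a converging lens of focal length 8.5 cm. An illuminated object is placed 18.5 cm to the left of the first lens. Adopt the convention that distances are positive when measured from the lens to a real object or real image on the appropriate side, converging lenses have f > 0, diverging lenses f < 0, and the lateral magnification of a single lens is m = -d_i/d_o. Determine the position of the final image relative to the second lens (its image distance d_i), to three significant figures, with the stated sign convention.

9.99 cm

Lens 1: 1/d_i1 = 1/f_1 - 1/d_o1 = 1/(-25) - 1/18.5 = -0.09405 cm^-1, so d_i1 = -10.632 cm.
The intermediate image is virtual, 10.632 cm to the left of lens 1, so d_o2 = L - d_i1 = 46.5 - (-10.632) = 57.132 cm.
Lens 2: 1/d_i2 = 1/f_2 - 1/d_o2 = 1/8.5 - 1/(57.132) = 0.10014 cm^-1, so d_i2 = 9.986 cm.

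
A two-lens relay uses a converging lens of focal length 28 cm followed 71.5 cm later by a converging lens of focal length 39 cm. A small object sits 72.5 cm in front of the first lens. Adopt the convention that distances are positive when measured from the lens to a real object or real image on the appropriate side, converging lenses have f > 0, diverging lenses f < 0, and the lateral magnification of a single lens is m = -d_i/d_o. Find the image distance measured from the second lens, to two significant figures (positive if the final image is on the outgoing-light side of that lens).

Applying the thin-lens equation to the first lens, 1/28 = 1/72.5 + 1/d_i1, which gives d_i1 = 45.618 cm.
That image sits 25.882 cm in front of the second lens, so d_o2 = 25.882 cm.
Applying the thin-lens equation again with f_2 = 39 cm and d_o2 = 25.882 cm gives d_i2 = -76.948 cm.

-77 cm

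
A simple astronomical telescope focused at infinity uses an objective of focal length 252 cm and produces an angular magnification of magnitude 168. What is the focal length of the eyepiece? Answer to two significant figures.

|M| = f_obj/f_eye, so f_eye = f_obj/|M| = 252/168.0 = 1.500 cm.

1.5 cm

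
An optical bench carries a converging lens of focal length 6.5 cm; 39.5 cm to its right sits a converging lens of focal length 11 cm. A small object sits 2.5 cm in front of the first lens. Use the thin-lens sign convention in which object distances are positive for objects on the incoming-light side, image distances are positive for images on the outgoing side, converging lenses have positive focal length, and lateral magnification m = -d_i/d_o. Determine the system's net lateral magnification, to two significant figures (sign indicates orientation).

Lens 1: 1/d_i1 = 1/f_1 - 1/d_o1 = 1/6.5 - 1/2.5 = -0.24615 cm^-1, so d_i1 = -4.062 cm.
m_1 = -(-4.062)/2.5 = 1.6250.
The intermediate image is virtual, 4.062 cm to the left of lens 1, so d_o2 = L - d_i1 = 39.5 - (-4.062) = 43.562 cm.
Lens 2: 1/d_i2 = 1/f_2 - 1/d_o2 = 1/11 - 1/(43.562) = 0.06795 cm^-1, so d_i2 = 14.716 cm.
m_2 = -(14.716)/(43.562) = -0.3378.
Overall magnification: m = m_1 m_2 = -0.5489.

-0.55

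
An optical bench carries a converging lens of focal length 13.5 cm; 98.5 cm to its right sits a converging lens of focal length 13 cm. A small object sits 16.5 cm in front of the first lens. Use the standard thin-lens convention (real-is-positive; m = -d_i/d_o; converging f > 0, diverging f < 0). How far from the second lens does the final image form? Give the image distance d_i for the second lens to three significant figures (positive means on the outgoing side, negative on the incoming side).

28.0 cm

Lens 1: 1/d_i1 = 1/f_1 - 1/d_o1 = 1/13.5 - 1/16.5 = 0.01347 cm^-1, so d_i1 = 74.250 cm.
The intermediate image is 74.250 cm to the right of lens 1, so d_o2 = L - d_i1 = 98.5 - 74.250 = 24.250 cm.
Lens 2: 1/d_i2 = 1/f_2 - 1/d_o2 = 1/13 - 1/(24.250) = 0.03569 cm^-1, so d_i2 = 28.022 cm.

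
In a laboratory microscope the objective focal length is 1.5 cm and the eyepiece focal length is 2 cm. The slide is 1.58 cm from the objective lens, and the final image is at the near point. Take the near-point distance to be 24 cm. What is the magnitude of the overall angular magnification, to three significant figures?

Objective: 1/d_i = 1/f_obj - 1/d_o = 1/1.5 - 1/1.58 = 0.03376 cm^-1, so d_i = 29.625 cm.
m_obj = -d_i/d_o = -29.625/1.58 = -18.750.
Eyepiece angular magnification (image at near point): M_eye = 1 + D/f_e = 1 + 24/2 = 13.000.
Overall M = m_obj x M_eye = (-18.750)(13.000) = -243.75.
|M| = 243.75.

244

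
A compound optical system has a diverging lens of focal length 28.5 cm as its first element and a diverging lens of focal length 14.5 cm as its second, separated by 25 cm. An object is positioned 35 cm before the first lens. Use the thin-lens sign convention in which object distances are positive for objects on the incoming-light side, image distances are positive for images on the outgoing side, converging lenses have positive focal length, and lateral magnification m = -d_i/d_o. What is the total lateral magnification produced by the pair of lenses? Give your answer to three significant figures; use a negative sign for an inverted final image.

0.118

First lens: d_i1 = 1/(1/(-28.5) - 1/35) = -15.709 cm.
m_1 = -(-15.709)/35 = 0.4488.
The intermediate image is virtual, 15.709 cm to the left of lens 1, so d_o2 = L - d_i1 = 25 - (-15.709) = 40.709 cm.
Second lens: d_i2 = 1/(1/(-14.5) - 1/(40.709)) = -10.692 cm.
m_2 = -(-10.692)/(40.709) = 0.2626.
The system's lateral magnification is m_1 m_2 = (0.4488)(0.2626) = 0.1179.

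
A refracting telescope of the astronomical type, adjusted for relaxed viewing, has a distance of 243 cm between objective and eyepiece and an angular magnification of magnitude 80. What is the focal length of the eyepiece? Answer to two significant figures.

3.0 cm

In normal adjustment the tube length equals f_obj + f_eye and |M| = f_obj/f_eye.
So f_obj = 80 f_eye and 80 f_eye + f_eye = 243 cm, giving f_eye = 243/81 = 3.000 cm and f_obj = 240.000 cm.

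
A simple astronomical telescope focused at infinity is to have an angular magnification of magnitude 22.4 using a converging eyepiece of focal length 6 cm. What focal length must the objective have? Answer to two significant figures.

130 cm

|M| = f_obj/|f_eye|, so f_obj = |M| x |f_eye| = 22.4 x 6 = 134.400 cm.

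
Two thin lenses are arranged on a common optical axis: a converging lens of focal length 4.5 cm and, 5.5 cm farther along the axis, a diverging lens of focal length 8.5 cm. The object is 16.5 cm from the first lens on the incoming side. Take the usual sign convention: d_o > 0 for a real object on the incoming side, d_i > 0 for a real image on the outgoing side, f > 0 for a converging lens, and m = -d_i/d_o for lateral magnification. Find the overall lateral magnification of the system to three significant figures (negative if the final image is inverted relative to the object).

Lens 1: 1/d_i1 = 1/f_1 - 1/d_o1 = 1/4.5 - 1/16.5 = 0.16162 cm^-1, so d_i1 = 6.188 cm.
m_1 = -(6.188)/16.5 = -0.3750.
This image would form 6.188 cm past lens 1, i.e. 0.688 cm beyond lens 2, so it is a virtual object for lens 2: d_o2 = 5.5 - 6.188 = -0.688 cm.
Lens 2: 1/d_i2 = 1/f_2 - 1/d_o2 = 1/(-8.5) - 1/(-0.688) = 1.33690 cm^-1, so d_i2 = 0.748 cm.
m_2 = -(0.748)/(-0.688) = 1.0880.
The system's lateral magnification is m_1 m_2 = (-0.3750)(1.0880) = -0.4080.

-0.408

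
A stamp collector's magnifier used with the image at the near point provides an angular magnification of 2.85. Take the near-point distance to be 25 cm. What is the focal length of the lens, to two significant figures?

14 cm

For the image at the near point, M = 1 + D/f.
f = D/(M - 1) = 25/(2.85 - 1) = 13.514 cm.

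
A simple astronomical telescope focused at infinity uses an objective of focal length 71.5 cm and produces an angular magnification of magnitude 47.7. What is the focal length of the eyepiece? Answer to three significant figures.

|M| = f_obj/f_eye, so f_eye = f_obj/|M| = 71.5/47.7 = 1.499 cm.

1.50 cm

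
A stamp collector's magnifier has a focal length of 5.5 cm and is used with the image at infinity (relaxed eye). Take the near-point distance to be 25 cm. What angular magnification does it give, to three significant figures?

4.55

M = D/f = 25/5.5 = 4.545.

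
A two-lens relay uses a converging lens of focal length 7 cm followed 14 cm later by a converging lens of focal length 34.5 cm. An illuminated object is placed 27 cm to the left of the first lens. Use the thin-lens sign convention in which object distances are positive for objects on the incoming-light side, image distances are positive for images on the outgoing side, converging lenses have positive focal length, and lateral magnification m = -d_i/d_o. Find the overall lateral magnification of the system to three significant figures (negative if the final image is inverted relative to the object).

Applying the thin-lens equation to the first lens, 1/7 = 1/27 + 1/d_i1, which gives d_i1 = 9.450 cm.
Its lateral magnification is m_1 = -d_i1/d_o1 = -(9.450)/27 = -0.3500.
Object distance for lens 2: d_o2 = 14 - 9.450 = 4.550 cm.
Applying the thin-lens equation again with f_2 = 34.5 cm and d_o2 = 4.550 cm gives d_i2 = -5.241 cm.
m_2 = -(-5.241)/(4.550) = 1.1519.
Total m = m_1 x m_2 = (-0.3500)(1.1519) = -0.4032.

-0.403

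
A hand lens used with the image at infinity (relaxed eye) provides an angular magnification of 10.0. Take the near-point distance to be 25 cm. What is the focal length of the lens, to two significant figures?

For the image at infinity, M = D/f.
f = D/M = 25/10.0 = 2.500 cm.

2.5 cm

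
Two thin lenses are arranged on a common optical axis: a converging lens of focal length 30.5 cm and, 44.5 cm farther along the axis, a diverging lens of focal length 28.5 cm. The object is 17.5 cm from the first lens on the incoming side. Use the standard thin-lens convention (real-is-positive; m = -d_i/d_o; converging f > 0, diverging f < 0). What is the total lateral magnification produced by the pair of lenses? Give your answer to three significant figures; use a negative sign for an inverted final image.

0.586

Lens 1: 1/d_i1 = 1/f_1 - 1/d_o1 = 1/30.5 - 1/17.5 = -0.02436 cm^-1, so d_i1 = -41.058 cm.
m_1 = -(-41.058)/17.5 = 2.3462.
The intermediate image is virtual, 41.058 cm to the left of lens 1, so d_o2 = L - d_i1 = 44.5 - (-41.058) = 85.558 cm.
Lens 2: 1/d_i2 = 1/f_2 - 1/d_o2 = 1/(-28.5) - 1/(85.558) = -0.04678 cm^-1, so d_i2 = -21.379 cm.
m_2 = -(-21.379)/(85.558) = 0.2499.
The system's lateral magnification is m_1 m_2 = (2.3462)(0.2499) = 0.5862.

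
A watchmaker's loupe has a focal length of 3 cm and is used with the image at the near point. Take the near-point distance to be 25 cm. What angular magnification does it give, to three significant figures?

9.33

M = 1 + D/f = 1 + 25/3 = 9.333.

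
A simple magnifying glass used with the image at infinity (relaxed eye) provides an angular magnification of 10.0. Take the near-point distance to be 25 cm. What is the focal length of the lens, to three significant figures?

2.50 cm

For the image at infinity, M = D/f.
f = D/M = 25/10.0 = 2.500 cm.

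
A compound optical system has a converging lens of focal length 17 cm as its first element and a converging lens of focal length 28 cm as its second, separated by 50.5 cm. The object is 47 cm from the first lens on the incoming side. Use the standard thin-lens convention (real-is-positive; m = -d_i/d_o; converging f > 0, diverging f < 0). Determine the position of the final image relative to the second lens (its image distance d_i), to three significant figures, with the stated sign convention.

First lens: d_i1 = 1/(1/17 - 1/47) = 26.633 cm.
The intermediate image is 26.633 cm to the right of lens 1, so d_o2 = L - d_i1 = 50.5 - 26.633 = 23.867 cm.
Second lens: d_i2 = 1/(1/28 - 1/(23.867)) = -161.677 cm.

-162 cm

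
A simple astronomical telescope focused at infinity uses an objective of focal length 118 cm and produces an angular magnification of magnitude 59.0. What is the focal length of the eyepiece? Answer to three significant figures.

|M| = f_obj/f_eye, so f_eye = f_obj/|M| = 118/59.0 = 2.000 cm.

2.00 cm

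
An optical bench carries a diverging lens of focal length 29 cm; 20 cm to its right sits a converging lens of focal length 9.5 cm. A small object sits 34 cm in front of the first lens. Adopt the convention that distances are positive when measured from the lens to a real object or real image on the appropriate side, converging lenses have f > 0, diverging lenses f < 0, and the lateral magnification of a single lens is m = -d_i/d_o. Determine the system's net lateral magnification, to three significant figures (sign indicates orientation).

-0.167

First lens: d_i1 = 1/(1/(-29) - 1/34) = -15.651 cm.
m_1 = -(-15.651)/34 = 0.4603.
With d_i1 < 0 the first image is virtual and lies on the object side; the object distance for lens 2 is d_o2 = 20 - (-15.651) = 35.651 cm.
Second lens: d_i2 = 1/(1/9.5 - 1/(35.651)) = 12.951 cm.
m_2 = -(12.951)/(35.651) = -0.3633.
Total m = m_1 x m_2 = (0.4603)(-0.3633) = -0.1672.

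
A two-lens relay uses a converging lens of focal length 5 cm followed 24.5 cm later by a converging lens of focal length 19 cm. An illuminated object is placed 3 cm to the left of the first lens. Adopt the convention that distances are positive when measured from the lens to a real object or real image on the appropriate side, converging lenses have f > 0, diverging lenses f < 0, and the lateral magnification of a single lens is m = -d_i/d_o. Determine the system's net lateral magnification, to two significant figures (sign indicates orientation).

Applying the thin-lens equation to the first lens, 1/5 = 1/3 + 1/d_i1, which gives d_i1 = -7.500 cm.
Its lateral magnification is m_1 = -d_i1/d_o1 = -(-7.500)/3 = 2.5000.
With d_i1 < 0 the first image is virtual and lies on the object side; the object distance for lens 2 is d_o2 = 24.5 - (-7.500) = 32.000 cm.
Applying the thin-lens equation again with f_2 = 19 cm and d_o2 = 32.000 cm gives d_i2 = 46.769 cm.
m_2 = -(46.769)/(32.000) = -1.4615.
Overall magnification: m = m_1 m_2 = -3.6538.

-3.7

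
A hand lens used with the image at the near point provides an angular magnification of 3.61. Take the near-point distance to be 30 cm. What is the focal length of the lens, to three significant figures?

11.5 cm

For the image at the near point, M = 1 + D/f.
f = D/(M - 1) = 30/(3.61 - 1) = 11.494 cm.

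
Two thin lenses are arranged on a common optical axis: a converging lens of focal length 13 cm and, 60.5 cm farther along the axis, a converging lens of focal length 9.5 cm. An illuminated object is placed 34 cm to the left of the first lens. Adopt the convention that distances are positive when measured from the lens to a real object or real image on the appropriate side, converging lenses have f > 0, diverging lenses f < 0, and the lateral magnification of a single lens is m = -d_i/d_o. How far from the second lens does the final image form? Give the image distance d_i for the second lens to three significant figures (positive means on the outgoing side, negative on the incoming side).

First lens: d_i1 = 1/(1/13 - 1/34) = 21.048 cm.
Object distance for lens 2: d_o2 = 60.5 - 21.048 = 39.452 cm.
Second lens: d_i2 = 1/(1/9.5 - 1/(39.452)) = 12.513 cm.

12.5 cm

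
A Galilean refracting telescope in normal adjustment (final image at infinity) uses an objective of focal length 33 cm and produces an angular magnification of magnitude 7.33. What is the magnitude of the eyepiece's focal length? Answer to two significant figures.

4.5 cm

|M| = f_obj/|f_eye|, so |f_eye| = f_obj/|M| = 33/7.33 = 4.502 cm.
(The eyepiece is diverging, so its signed focal length is -4.502 cm.)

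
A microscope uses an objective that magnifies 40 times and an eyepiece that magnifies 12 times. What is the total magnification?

480

The overall magnification of a compound microscope is the product of the objective and eyepiece magnifications:
M = M_obj x M_eye = 40 x 12 = 480.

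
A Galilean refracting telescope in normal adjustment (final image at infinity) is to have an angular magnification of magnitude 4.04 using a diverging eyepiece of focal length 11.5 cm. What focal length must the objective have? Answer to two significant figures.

|M| = f_obj/|f_eye|, so f_obj = |M| x |f_eye| = 4.04 x 11.5 = 46.460 cm.

46 cm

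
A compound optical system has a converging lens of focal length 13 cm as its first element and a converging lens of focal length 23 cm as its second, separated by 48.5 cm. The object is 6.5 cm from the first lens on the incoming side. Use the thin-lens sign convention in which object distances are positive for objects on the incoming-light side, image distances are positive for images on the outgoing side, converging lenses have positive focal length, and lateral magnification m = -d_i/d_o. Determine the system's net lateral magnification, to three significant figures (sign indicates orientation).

-1.19

Applying the thin-lens equation to the first lens, 1/13 = 1/6.5 + 1/d_i1, which gives d_i1 = -13.000 cm.
Its lateral magnification is m_1 = -d_i1/d_o1 = -(-13.000)/6.5 = 2.0000.
With d_i1 < 0 the first image is virtual and lies on the object side; the object distance for lens 2 is d_o2 = 48.5 - (-13.000) = 61.500 cm.
Applying the thin-lens equation again with f_2 = 23 cm and d_o2 = 61.500 cm gives d_i2 = 36.740 cm.
m_2 = -(36.740)/(61.500) = -0.5974.
Total m = m_1 x m_2 = (2.0000)(-0.5974) = -1.1948.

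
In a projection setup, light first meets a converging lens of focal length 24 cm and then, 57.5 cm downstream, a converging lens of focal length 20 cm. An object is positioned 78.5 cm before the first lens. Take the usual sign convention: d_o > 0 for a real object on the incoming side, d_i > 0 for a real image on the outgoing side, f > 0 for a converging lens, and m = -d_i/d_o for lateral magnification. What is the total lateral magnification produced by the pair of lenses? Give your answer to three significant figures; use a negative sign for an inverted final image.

First lens: d_i1 = 1/(1/24 - 1/78.5) = 34.569 cm.
m_1 = -(34.569)/78.5 = -0.4404.
Object distance for lens 2: d_o2 = 57.5 - 34.569 = 22.931 cm.
Second lens: d_i2 = 1/(1/20 - 1/(22.931)) = 156.463 cm.
m_2 = -(156.463)/(22.931) = -6.8232.
The system's lateral magnification is m_1 m_2 = (-0.4404)(-6.8232) = 3.0047.

3.00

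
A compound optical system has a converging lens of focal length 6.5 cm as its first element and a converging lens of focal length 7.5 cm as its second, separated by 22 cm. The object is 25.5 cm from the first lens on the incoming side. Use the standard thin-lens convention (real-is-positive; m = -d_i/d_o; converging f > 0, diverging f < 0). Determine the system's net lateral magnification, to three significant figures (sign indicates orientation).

0.444

Lens 1: 1/d_i1 = 1/f_1 - 1/d_o1 = 1/6.5 - 1/25.5 = 0.11463 cm^-1, so d_i1 = 8.724 cm.
m_1 = -(8.724)/25.5 = -0.3421.
The intermediate image is 8.724 cm to the right of lens 1, so d_o2 = L - d_i1 = 22 - 8.724 = 13.276 cm.
Lens 2: 1/d_i2 = 1/f_2 - 1/d_o2 = 1/7.5 - 1/(13.276) = 0.05801 cm^-1, so d_i2 = 17.238 cm.
m_2 = -(17.238)/(13.276) = -1.2984.
Total m = m_1 x m_2 = (-0.3421)(-1.2984) = 0.4442.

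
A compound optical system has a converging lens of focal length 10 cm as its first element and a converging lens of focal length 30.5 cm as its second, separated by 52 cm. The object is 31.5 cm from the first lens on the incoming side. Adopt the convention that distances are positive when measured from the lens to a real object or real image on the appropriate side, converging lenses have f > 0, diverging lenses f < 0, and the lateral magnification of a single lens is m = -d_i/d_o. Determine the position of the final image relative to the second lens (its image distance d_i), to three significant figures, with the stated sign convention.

166 cm

Applying the thin-lens equation to the first lens, 1/10 = 1/31.5 + 1/d_i1, which gives d_i1 = 14.651 cm.
Object distance for lens 2: d_o2 = 52 - 14.651 = 37.349 cm.
Applying the thin-lens equation again with f_2 = 30.5 cm and d_o2 = 37.349 cm gives d_i2 = 166.326 cm.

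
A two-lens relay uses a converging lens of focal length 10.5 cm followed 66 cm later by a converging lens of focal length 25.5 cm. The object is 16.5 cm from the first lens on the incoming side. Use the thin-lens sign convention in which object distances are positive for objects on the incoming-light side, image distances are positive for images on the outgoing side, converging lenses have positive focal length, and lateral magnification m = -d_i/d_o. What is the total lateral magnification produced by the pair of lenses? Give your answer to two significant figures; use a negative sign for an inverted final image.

3.8

First lens: d_i1 = 1/(1/10.5 - 1/16.5) = 28.875 cm.
m_1 = -(28.875)/16.5 = -1.7500.
The intermediate image is 28.875 cm to the right of lens 1, so d_o2 = L - d_i1 = 66 - 28.875 = 37.125 cm.
Second lens: d_i2 = 1/(1/25.5 - 1/(37.125)) = 81.435 cm.
m_2 = -(81.435)/(37.125) = -2.1935.
The system's lateral magnification is m_1 m_2 = (-1.7500)(-2.1935) = 3.8387.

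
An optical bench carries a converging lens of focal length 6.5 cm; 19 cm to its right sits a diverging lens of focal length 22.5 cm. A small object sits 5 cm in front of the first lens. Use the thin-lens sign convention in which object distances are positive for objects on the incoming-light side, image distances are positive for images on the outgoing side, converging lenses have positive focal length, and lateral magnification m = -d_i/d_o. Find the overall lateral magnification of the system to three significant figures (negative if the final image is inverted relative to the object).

1.54

Lens 1: 1/d_i1 = 1/f_1 - 1/d_o1 = 1/6.5 - 1/5 = -0.04615 cm^-1, so d_i1 = -21.667 cm.
m_1 = -(-21.667)/5 = 4.3333.
The intermediate image is virtual, 21.667 cm to the left of lens 1, so d_o2 = L - d_i1 = 19 - (-21.667) = 40.667 cm.
Lens 2: 1/d_i2 = 1/f_2 - 1/d_o2 = 1/(-22.5) - 1/(40.667) = -0.06903 cm^-1, so d_i2 = -14.485 cm.
m_2 = -(-14.485)/(40.667) = 0.3562.
Overall magnification: m = m_1 m_2 = 1.5435.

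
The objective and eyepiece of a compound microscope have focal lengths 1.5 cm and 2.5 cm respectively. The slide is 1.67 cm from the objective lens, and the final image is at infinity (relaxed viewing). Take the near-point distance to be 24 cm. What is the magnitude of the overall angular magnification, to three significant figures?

Objective: 1/d_i = 1/f_obj - 1/d_o = 1/1.5 - 1/1.67 = 0.06786 cm^-1, so d_i = 14.735 cm.
m_obj = -d_i/d_o = -14.735/1.67 = -8.824.
Eyepiece angular magnification (image at infinity): M_eye = D/f_e = 24/2.5 = 9.600.
Overall M = m_obj x M_eye = (-8.824)(9.600) = -84.71.
|M| = 84.71.

84.7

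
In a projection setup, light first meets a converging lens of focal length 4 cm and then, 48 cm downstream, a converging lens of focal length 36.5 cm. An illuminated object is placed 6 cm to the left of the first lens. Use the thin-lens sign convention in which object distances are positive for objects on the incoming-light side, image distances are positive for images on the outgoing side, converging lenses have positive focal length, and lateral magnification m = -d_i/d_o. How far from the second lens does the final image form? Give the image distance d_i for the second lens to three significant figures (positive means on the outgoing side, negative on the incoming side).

-2630 cm

Applying the thin-lens equation to the first lens, 1/4 = 1/6 + 1/d_i1, which gives d_i1 = 12.000 cm.
The intermediate image is 12.000 cm to the right of lens 1, so d_o2 = L - d_i1 = 48 - 12.000 = 36.000 cm.
Applying the thin-lens equation again with f_2 = 36.5 cm and d_o2 = 36.000 cm gives d_i2 = -2628.000 cm.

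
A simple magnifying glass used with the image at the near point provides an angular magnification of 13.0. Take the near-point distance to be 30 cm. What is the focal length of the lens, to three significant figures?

2.50 cm

For the image at the near point, M = 1 + D/f.
f = D/(M - 1) = 30/(13.0 - 1) = 2.500 cm.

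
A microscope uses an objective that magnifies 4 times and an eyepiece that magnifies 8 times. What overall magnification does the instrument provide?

32

The overall magnification of a compound microscope is the product of the objective and eyepiece magnifications:
M = M_obj x M_eye = 4 x 8 = 32.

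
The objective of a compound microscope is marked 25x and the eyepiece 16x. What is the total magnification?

The overall magnification of a compound microscope is the product of the objective and eyepiece magnifications:
M = M_obj x M_eye = 25 x 16 = 400.

400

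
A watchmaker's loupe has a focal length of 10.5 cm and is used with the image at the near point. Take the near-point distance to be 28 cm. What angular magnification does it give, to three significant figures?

3.67

M = 1 + D/f = 1 + 28/10.5 = 3.667.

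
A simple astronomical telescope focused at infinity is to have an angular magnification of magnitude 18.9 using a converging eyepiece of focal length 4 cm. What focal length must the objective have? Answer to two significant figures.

76 cm

|M| = f_obj/|f_eye|, so f_obj = |M| x |f_eye| = 18.9 x 4 = 75.600 cm.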